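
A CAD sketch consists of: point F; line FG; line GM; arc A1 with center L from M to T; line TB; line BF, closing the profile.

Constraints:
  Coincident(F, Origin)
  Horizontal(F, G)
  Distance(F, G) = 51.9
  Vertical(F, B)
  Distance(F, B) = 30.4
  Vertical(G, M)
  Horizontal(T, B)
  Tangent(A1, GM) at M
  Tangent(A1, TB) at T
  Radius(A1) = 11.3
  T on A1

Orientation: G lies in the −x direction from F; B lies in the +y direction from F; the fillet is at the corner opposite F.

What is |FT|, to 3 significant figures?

50.7

F is at the origin; FG is horizontal with |FG| = 51.9 and G on the −x side, so G = (-51.9, 0.00). FB is vertical with |FB| = 30.4 and B on the +y side, so B = (0.00, 30.4). The virtual corner opposite F is at (-51.9, 30.4). Tangency of A1 to GM means the radius LM is perpendicular to GM and tangency of A1 to TB means the radius LT is perpendicular to TB, with radius 11.3, so the center L sits 11.3 in from both sides at L = (-40.6, 19.1). That places the tangent points at M = (-51.9, 19.1) on GM and T = (-40.6, 30.4) on TB. Then |FT| = |T − F| = 50.7.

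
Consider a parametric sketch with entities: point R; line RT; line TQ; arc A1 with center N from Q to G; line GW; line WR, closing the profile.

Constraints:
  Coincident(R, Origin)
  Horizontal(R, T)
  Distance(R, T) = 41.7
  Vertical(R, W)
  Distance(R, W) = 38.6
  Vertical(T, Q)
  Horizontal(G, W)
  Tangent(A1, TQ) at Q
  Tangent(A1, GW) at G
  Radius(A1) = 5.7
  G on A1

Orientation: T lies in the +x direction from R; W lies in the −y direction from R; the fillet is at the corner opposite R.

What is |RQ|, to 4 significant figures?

53.12

R is at the origin; R and T share the same y with |RT| = 41.7 and T on the +x side, so T = (41.70, 0.000). R and W share the same x with |RW| = 38.6 and W on the −y side, so W = (0.000, -38.60). The virtual corner opposite R is at (41.70, -38.60). The tangent condition forces NQ to be normal to TQ and A1 meets GW tangentially, so NG is at right angles to GW, with radius 5.7, so the center N sits 5.7 in from both sides at N = (36.00, -32.90). That places the tangent points at Q = (41.70, -32.90) on TQ and G = (36.00, -38.60) on GW. Then |RQ| = |Q − R| = 53.12.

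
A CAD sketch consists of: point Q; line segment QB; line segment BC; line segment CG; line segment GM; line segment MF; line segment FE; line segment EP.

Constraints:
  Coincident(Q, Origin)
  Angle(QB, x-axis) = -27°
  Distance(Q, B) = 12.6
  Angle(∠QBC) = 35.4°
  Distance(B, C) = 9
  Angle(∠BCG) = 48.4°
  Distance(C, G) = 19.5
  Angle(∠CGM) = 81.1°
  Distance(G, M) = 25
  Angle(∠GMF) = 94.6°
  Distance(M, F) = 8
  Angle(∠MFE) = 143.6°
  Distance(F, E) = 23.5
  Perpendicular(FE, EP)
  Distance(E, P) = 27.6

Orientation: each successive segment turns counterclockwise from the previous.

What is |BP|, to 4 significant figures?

18.97

Q is at the origin; QB runs at -27.0° with length 12.6, so B = (11.23, -5.720). ∠QBC = 35.4° gives BC at 117.6° from the x-axis; with |BC| = 9.0, C = (7.057, 2.256). ∠BCG = 48.4° gives CG at -110.8° from the x-axis; with |CG| = 19.5, G = (0.1324, -15.97). ∠CGM = 81.1° gives GM at -11.90° from the x-axis; with |GM| = 25.0, M = (24.60, -21.13). ∠GMF = 94.6° gives MF at 73.50° from the x-axis; with |MF| = 8.0, F = (26.87, -13.46). ∠MFE = 143.6° gives FE at 109.9° from the x-axis; with |FE| = 23.5, E = (18.87, 8.639). FE ⟂ EP, so EP runs at -160.1°; with |EP| = 27.6, P = (-7.084, -0.7558). Then |BP| = |P − B| = 18.97.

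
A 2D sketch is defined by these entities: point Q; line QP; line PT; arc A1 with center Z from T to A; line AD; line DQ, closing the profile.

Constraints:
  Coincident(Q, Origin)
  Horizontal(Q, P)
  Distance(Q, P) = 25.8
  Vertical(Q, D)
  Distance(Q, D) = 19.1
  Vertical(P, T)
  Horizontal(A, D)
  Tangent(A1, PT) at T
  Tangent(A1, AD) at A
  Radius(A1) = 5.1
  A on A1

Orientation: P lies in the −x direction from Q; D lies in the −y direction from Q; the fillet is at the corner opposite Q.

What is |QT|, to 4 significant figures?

29.35

Q is at the origin; QP is horizontal with |QP| = 25.8 and P on the −x side, so P = (-25.80, 0.000). Q and D share the same x with |QD| = 19.1 and D on the −y side, so D = (0.000, -19.10). The virtual corner opposite Q is at (-25.80, -19.10). Tangency of A1 to PT means the radius ZT is perpendicular to PT and tangency of A1 to AD means the radius ZA is perpendicular to AD, with radius 5.1, so the center Z sits 5.1 in from both sides at Z = (-20.70, -14.00). That places the tangent points at T = (-25.80, -14.00) on PT and A = (-20.70, -19.10) on AD. Then |QT| = |T − Q| = 29.35.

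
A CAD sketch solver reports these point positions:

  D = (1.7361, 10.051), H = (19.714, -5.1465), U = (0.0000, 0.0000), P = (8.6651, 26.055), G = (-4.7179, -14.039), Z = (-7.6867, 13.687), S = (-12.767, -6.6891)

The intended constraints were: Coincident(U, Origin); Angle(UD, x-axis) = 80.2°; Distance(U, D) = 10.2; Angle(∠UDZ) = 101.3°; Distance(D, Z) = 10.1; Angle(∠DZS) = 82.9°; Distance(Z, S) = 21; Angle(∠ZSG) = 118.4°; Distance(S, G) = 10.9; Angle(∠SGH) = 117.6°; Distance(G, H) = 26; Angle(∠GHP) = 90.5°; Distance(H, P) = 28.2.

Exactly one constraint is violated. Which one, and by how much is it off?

Distance(H, P) = 28.2 — off by 4.90.

U = (0.00, 0.00) ✓; UD at 80.20° ✓; |UD| = 10.20 ✓; ∠UDZ = 101.3° ✓; |DZ| = 10.10 ✓; ∠DZS = 82.90° ✓; |ZS| = 21.00 ✓; ∠ZSG = 118.4° ✓; |SG| = 10.90 ✓; ∠SGH = 117.6° ✓; |GH| = 26.00 ✓; ∠GHP = 90.50° ✓; |HP| = 33.10 ✗.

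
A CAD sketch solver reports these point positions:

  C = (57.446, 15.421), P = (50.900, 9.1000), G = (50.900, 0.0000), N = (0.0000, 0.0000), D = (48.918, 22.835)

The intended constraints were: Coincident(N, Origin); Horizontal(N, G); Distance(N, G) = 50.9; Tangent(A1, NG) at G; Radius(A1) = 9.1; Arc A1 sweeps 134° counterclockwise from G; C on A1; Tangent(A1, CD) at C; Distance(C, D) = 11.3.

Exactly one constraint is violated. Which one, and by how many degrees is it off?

Tangent(A1, CD) at C — off by 5.00°.

N = (0.00, 0.00) ✓; N.y = 0.00, G.y = 0.00 ✓; |NG| = 50.90 ✓; ∠(PG, GN) = 90.00° ✓; |PG| = 9.100 ✓; bearing(P→C) − bearing(P→G) = 134.0° ✓; |PC| = 9.100 ✓; ∠(PC, CD) = 85.00° ✗; |CD| = 11.30 ✓.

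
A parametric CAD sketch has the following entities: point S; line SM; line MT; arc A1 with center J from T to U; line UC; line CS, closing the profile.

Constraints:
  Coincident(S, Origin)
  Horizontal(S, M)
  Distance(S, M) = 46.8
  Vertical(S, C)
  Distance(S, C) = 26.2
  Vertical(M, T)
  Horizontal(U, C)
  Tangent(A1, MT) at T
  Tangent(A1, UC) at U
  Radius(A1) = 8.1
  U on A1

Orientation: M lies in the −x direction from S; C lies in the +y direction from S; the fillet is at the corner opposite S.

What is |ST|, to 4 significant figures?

50.18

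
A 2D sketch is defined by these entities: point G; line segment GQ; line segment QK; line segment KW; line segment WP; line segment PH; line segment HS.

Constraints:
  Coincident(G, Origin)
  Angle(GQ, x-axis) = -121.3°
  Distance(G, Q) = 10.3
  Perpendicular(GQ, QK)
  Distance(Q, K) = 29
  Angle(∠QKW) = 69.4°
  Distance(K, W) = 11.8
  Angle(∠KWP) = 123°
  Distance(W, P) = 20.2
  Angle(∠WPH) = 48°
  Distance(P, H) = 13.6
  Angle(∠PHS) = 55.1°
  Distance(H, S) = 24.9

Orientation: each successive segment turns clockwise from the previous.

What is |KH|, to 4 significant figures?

17.53

G is at the origin; GQ runs at -121.3° with length 10.3, so Q = (-5.351, -8.801). GQ ⟂ QK, so QK runs at 148.7°; with |QK| = 29.0, K = (-30.13, 6.265). ∠QKW = 69.4° gives KW at 38.10° from the x-axis; with |KW| = 11.8, W = (-20.84, 13.55). ∠KWP = 123.0° gives WP at -18.90° from the x-axis; with |WP| = 20.2, P = (-1.734, 7.003). ∠WPH = 48.0° gives PH at -150.9° from the x-axis; with |PH| = 13.6, H = (-13.62, 0.3889). Then |KH| = |H − K| = 17.53.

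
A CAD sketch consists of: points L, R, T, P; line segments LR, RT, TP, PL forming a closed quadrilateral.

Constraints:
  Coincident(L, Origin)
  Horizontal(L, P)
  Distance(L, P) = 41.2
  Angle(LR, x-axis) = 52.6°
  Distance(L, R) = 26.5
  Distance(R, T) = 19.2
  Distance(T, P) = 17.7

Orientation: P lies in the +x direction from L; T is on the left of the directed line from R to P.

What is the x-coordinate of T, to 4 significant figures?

34.74

L is at the origin; L and P share the same y with |LP| = 41.2 and P in +x, so P = (41.2, 0). LR runs at 52.6° with |LR| = 26.5, so R = (16.10, 21.05). T is determined by |RT| = 19.2 and |TP| = 17.7 together: it lies at the intersection of circle(R, 19.2) and circle(P, 17.7). With |RP| = 32.76, the foot of the radical line on RP is 17.23 from R and the perpendicular offset is √(19.2² − 17.23²) = 8.479. Taking the left-of-RP solution: T = (34.74, 16.48).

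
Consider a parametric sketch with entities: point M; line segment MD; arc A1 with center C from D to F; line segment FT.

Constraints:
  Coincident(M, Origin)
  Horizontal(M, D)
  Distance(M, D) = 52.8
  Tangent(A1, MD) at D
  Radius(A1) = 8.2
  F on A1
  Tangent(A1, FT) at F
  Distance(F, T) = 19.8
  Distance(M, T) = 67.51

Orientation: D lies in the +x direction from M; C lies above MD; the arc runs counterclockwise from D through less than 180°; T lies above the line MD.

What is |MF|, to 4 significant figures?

61.52

M is at the origin; MD is horizontal with |MD| = 52.8 and D on the +x side, so D = (52.80, 0.000). Since A1 is tangent to MD there, CD ⟂ MD, so C = D + (0, 8.2) = (52.80, 8.200). Since CF ⟂ FT (tangency), |CT| = √(8.2² + 19.8²) = 21.43 regardless of where F sits on A1. So T lies on both circle(M, 67.51) and circle(C, 21.43); the above-MD intersection is T = (61.53, 27.77). F is the foot of the tangent from T: F = (61.00, 7.978).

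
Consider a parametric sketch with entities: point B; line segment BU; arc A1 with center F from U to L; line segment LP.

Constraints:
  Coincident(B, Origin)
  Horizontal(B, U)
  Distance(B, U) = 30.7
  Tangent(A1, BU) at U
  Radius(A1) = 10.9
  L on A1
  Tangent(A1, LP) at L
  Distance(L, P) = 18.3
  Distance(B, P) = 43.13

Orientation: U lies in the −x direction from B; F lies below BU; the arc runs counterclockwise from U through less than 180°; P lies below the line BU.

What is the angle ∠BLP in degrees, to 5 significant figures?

77.708°

Checks: |FL| = 10.90 ✓; ∠(FL, LP) = 90.00° ✓; |LP| = 18.30 ✓; |BP| = 43.13 ✓.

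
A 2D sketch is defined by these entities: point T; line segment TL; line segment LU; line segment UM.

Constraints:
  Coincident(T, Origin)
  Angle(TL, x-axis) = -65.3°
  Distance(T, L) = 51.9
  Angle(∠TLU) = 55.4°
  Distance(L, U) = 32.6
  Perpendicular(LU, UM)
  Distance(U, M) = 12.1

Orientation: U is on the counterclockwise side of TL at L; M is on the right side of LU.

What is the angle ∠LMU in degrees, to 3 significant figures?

69.6°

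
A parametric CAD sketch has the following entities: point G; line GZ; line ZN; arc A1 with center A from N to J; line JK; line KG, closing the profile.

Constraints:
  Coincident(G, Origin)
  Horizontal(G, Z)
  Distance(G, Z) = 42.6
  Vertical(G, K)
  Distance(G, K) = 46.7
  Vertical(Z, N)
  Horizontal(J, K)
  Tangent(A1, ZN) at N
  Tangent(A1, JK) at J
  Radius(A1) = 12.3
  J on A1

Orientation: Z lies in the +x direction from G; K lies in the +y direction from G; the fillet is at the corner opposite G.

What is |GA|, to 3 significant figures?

45.8

G is at the origin; GZ is horizontal with |GZ| = 42.6 and Z on the +x side, so Z = (42.6, 0.00). GK is vertical with |GK| = 46.7 and K on the +y side, so K = (0.00, 46.7). The virtual corner opposite G is at (42.6, 46.7). The tangent condition forces AN to be normal to ZN and the tangent condition forces AJ to be normal to JK, with radius 12.3, so the center A sits 12.3 in from both sides at A = (30.3, 34.4). Then |GA| = |A − G| = 45.8.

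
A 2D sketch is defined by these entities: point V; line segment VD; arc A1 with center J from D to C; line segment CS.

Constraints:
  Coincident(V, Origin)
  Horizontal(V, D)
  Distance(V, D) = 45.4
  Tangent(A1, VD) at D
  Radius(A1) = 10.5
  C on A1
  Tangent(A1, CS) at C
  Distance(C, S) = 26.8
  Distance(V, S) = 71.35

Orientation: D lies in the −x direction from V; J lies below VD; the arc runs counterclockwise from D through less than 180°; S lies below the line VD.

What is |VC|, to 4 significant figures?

55.95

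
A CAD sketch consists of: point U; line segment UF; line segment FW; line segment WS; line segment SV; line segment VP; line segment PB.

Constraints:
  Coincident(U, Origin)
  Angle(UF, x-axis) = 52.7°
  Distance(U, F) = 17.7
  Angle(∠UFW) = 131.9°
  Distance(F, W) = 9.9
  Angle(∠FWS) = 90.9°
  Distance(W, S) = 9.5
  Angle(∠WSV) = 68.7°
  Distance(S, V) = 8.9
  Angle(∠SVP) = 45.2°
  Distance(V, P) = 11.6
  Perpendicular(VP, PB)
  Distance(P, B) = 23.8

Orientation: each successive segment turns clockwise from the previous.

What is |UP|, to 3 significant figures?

26.7

U is at the origin; UF runs at 52.7° with length 17.7, so F = (10.7, 14.1). ∠UFW = 131.9° gives FW at 4.60° from the x-axis; with |FW| = 9.9, W = (20.6, 14.9). ∠FWS = 90.9° gives WS at -84.5° from the x-axis; with |WS| = 9.5, S = (21.5, 5.42). ∠WSV = 68.7° gives SV at 164° from the x-axis; with |SV| = 8.9, V = (12.9, 7.84). ∠SVP = 45.2° gives VP at 29.4° from the x-axis; with |VP| = 11.6, P = (23.0, 13.5). Then |UP| = |P − U| = 26.7.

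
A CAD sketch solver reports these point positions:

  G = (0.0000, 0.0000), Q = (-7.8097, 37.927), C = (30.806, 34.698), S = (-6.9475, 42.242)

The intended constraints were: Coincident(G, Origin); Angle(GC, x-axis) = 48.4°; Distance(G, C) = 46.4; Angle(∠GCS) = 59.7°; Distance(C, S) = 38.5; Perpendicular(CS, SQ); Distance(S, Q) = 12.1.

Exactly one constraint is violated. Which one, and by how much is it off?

Distance(S, Q) = 12.1 — off by 7.70.

G = (0.00, 0.00) ✓; GC at 48.40° ✓; |GC| = 46.40 ✓; ∠GCS = 59.70° ✓; |CS| = 38.50 ✓; ∠(CS, SQ) = 90.00° ✓; |SQ| = 4.400 ✗.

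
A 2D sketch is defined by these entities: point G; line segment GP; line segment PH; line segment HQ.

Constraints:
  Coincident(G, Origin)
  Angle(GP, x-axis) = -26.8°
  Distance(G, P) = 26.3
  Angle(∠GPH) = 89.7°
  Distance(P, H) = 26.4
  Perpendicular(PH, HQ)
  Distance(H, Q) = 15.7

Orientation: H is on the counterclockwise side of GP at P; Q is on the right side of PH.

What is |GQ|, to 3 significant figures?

49.5

G is at the origin; GP runs at -26.8° with length 26.3, so P = 26.3·(cos -26.8°, sin -26.8°) = (23.5, -11.9). ∠GPH = 89.7°, so PH runs at -26.8° + (180° − 89.7°) = 63.5° from the x-axis; with |PH| = 26.4, H = P + 26.4·(cos 63.5°, sin 63.5°) = (35.3, 11.8). The perpendicularity gives HQ at right angles to PH; with |HQ| = 15.7 on the right of PH, Q = H + 15.7·(0.895, -0.446) = (49.3, 4.76). Then |GQ| = |Q − G| = 49.5.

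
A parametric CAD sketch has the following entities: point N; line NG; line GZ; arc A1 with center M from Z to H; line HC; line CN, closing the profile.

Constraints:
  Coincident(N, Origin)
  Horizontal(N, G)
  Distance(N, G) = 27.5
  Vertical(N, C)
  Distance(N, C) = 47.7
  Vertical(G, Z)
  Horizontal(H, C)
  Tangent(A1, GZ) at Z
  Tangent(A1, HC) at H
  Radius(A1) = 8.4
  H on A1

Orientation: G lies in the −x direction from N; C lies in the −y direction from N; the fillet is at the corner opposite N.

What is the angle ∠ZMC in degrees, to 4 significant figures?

156.3°

N is at the origin; NG is horizontal with |NG| = 27.5 and G on the −x side, so G = (-27.50, 0.000). N and C share the same x with |NC| = 47.7 and C on the −y side, so C = (0.000, -47.70). The virtual corner opposite N is at (-27.50, -47.70). The tangent condition forces MZ to be normal to GZ and A1 meets HC tangentially, so MH is at right angles to HC, with radius 8.4, so the center M sits 8.4 in from both sides at M = (-19.10, -39.30). That places the tangent points at Z = (-27.50, -39.30) on GZ and H = (-19.10, -47.70) on HC. Then cos ∠ZMC = MZ·MC / (|MZ||MC|), giving 156.3°.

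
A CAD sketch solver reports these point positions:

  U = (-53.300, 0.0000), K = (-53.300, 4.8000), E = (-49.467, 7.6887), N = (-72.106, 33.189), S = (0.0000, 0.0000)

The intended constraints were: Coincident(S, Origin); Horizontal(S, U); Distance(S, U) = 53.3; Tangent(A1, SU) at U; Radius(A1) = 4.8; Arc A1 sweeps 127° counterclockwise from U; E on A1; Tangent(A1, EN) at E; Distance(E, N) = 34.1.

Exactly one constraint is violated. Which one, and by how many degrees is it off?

Tangent(A1, EN) at E — off by 4.60°.

S = (0.00, 0.00) ✓; S.y = 0.00, U.y = 0.00 ✓; |SU| = 53.30 ✓; ∠(KU, US) = 90.00° ✓; |KU| = 4.800 ✓; bearing(K→E) − bearing(K→U) = 127.0° ✓; |KE| = 4.800 ✓; ∠(KE, EN) = 85.40° ✗; |EN| = 34.10 ✓.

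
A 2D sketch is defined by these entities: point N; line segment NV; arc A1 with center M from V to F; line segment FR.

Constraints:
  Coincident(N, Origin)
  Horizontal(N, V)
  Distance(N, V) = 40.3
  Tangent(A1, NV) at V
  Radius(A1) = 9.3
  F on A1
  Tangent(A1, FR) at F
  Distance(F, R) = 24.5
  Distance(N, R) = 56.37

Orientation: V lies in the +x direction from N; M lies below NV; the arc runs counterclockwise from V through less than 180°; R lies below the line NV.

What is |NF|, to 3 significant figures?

35.0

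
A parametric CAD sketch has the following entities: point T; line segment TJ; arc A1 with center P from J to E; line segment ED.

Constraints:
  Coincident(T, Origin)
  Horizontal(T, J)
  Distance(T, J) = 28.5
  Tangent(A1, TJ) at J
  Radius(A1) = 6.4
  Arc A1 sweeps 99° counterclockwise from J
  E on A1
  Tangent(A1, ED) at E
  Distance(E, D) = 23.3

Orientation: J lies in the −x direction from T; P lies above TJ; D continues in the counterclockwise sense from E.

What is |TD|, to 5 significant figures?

39.899

T is at the origin; T and J share the same y with |TJ| = 28.5 and J on the −x side, so J = (-28.500, 0.0000). Tangency of A1 to TJ means the radius PJ is perpendicular to TJ, so P = J + (0, 6.4) = (-28.500, 6.4000). On A1, J sits at bearing -90° from P; a 99° counterclockwise sweep puts E at bearing 9°, so E = P + 6.4·(cos 9°, sin 9°) = (-22.179, 7.4012). Since A1 is tangent to ED there, PE ⟂ ED, so ED runs along (−sin 9°, cos 9°); with |ED| = 23.3, D = (-25.824, 30.414). Then |TD| = |D − T| = 39.899.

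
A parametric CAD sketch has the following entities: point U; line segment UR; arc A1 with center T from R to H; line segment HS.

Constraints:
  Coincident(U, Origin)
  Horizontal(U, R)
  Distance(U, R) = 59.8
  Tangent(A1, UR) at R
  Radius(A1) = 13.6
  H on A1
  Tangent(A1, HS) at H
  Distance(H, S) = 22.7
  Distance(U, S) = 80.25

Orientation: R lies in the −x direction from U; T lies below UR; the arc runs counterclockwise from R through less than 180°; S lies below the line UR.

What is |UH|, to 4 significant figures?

74.85

U is at the origin; U and R share the same y with |UR| = 59.8 and R on the −x side, so R = (-59.80, 0.000). Since A1 is tangent to UR there, TR ⟂ UR, so T = R + (0, -13.6) = (-59.80, -13.60). Since TH ⟂ HS (tangency), |TS| = √(13.6² + 22.7²) = 26.46 regardless of where H sits on A1. So S lies on both circle(U, 80.25) and circle(T, 26.46); the below-UR intersection is S = (-70.88, -37.63). H is the foot of the tangent from S: H = (-73.32, -15.06).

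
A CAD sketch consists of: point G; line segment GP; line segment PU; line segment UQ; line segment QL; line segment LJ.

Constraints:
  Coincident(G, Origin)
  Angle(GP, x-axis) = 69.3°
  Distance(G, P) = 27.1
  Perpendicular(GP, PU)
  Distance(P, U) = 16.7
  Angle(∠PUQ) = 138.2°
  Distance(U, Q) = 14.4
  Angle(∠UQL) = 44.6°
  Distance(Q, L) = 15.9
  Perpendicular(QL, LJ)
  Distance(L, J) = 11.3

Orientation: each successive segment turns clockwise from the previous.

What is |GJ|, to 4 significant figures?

30.09

∠UQL = 44.6° gives QL at 162.1° from the x-axis; with |QL| = 15.9, L = (16.72, 11.56). QL is perpendicular to LJ, so LJ runs at 72.10°; with |LJ| = 11.3, J = (20.19, 22.31). Then |GJ| = |J − G| = 30.09.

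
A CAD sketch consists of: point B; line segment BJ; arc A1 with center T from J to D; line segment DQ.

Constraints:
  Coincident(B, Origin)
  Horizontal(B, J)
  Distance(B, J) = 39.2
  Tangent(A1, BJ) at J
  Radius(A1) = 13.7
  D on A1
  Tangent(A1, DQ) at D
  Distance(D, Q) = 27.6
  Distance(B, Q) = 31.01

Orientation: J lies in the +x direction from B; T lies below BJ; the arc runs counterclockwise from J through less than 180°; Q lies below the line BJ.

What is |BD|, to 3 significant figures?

28.6

B is at the origin; BJ is horizontal with |BJ| = 39.2 and J on the +x side, so J = (39.2, 0.00). Tangency of A1 to BJ means the radius TJ is perpendicular to BJ, so T = J + (0, -13.7) = (39.2, -13.7). Since TD ⟂ DQ (tangency), |TQ| = √(13.7² + 27.6²) = 30.8 regardless of where D sits on A1. So Q lies on both circle(B, 31.01) and circle(T, 30.8); the below-BJ intersection is Q = (12.2, -28.5). D is the foot of the tangent from Q: D = (28.0, -5.87).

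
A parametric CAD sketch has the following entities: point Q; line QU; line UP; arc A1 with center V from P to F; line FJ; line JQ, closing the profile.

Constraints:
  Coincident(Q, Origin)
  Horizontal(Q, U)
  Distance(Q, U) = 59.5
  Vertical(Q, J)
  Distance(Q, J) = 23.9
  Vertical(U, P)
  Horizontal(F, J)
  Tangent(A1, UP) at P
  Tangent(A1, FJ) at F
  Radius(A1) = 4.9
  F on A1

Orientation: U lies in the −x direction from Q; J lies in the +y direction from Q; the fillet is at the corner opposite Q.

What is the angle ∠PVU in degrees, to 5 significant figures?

75.539°

Q is at the origin; Q and U share the same y with |QU| = 59.5 and U on the −x side, so U = (-59.500, 0.0000). Q and J share the same x with |QJ| = 23.9 and J on the +y side, so J = (0.0000, 23.900). The virtual corner opposite Q is at (-59.500, 23.900). The tangent condition forces VP to be normal to UP and the tangent condition forces VF to be normal to FJ, with radius 4.9, so the center V sits 4.9 in from both sides at V = (-54.600, 19.000). That places the tangent points at P = (-59.500, 19.000) on UP and F = (-54.600, 23.900) on FJ. Then cos ∠PVU = VP·VU / (|VP||VU|), giving 75.539°.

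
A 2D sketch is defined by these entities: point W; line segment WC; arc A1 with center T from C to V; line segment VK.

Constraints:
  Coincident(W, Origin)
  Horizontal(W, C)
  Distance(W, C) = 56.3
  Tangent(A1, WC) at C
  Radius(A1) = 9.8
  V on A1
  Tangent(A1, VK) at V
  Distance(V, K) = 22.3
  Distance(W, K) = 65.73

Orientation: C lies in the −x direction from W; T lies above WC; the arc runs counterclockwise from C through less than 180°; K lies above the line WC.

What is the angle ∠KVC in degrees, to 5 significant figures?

123.31°

Checks: |TV| = 9.800 ✓; ∠(TV, VK) = 90.00° ✓; |VK| = 22.30 ✓; |WK| = 65.73 ✓.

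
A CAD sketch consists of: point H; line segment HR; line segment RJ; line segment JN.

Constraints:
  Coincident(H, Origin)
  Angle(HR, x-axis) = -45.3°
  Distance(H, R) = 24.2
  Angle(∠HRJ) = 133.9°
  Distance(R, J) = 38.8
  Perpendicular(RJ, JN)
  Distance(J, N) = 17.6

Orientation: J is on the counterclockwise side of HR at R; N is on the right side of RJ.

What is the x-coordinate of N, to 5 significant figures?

56.064

∠HRJ = 133.9°, so RJ runs at -45.3° + (180° − 133.9°) = 0.80000° from the x-axis; with |RJ| = 38.8, J = R + 38.8·(cos 0.80000°, sin 0.80000°) = (55.818, -16.660). RJ ⟂ JN; with |JN| = 17.6 on the right of RJ, N = J + 17.6·(0.013962, -0.99990) = (56.064, -34.258). So N.x = 56.064.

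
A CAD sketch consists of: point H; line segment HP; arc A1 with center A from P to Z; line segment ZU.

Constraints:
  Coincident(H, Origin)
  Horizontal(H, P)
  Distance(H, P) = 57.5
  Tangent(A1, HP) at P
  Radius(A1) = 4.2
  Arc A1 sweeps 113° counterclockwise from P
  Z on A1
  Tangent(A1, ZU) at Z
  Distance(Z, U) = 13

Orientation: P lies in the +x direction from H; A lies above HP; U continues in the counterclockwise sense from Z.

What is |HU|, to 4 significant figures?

59.04

H is at the origin; H and P share the same y with |HP| = 57.5 and P on the +x side, so P = (57.50, 0.000). Since A1 is tangent to HP there, AP ⟂ HP, so A = P + (0, 4.2) = (57.50, 4.200). On A1, P sits at bearing -90° from A; a 113° counterclockwise sweep puts Z at bearing 23°, so Z = A + 4.2·(cos 23°, sin 23°) = (61.37, 5.841). Tangency of A1 to ZU means the radius AZ is perpendicular to ZU, so ZU runs along (−sin 23°, cos 23°); with |ZU| = 13.0, U = (56.29, 17.81). Then |HU| = |U − H| = 59.04.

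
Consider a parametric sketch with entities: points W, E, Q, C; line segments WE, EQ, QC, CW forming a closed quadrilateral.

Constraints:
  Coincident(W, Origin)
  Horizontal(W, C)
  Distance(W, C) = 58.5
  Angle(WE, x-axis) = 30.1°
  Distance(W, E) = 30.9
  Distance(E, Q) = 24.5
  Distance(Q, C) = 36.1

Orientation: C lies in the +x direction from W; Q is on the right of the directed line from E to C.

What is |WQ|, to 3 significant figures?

25.1

Checks: |EQ| = 24.50 ✓; |QC| = 36.10 ✓.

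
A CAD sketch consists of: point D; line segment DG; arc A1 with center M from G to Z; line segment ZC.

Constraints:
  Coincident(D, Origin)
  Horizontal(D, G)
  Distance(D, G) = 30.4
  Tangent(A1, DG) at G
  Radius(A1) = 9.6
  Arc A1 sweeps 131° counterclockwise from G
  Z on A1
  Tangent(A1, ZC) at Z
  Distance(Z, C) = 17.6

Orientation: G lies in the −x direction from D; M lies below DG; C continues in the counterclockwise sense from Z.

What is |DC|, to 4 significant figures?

39.15

D is at the origin; DG is horizontal with |DG| = 30.4 and G on the −x side, so G = (-30.40, 0.000). The tangent condition forces MG to be normal to DG, so M = G + (0, -9.6) = (-30.40, -9.600). On A1, G sits at bearing 90° from M; a 131° counterclockwise sweep puts Z at bearing 221°, so Z = M + 9.6·(cos 221°, sin 221°) = (-37.65, -15.90). Since A1 is tangent to ZC there, MZ ⟂ ZC, so ZC runs along (−sin 221°, cos 221°); with |ZC| = 17.6, C = (-26.10, -29.18). Then |DC| = |C − D| = 39.15.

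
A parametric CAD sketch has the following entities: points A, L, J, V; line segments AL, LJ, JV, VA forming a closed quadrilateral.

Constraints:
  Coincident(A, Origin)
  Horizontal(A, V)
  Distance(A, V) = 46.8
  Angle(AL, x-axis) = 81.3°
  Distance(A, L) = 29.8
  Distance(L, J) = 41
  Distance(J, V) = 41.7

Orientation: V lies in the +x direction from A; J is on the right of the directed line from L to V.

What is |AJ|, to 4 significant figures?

13.30

Checks: |LJ| = 41.00 ✓; |JV| = 41.70 ✓.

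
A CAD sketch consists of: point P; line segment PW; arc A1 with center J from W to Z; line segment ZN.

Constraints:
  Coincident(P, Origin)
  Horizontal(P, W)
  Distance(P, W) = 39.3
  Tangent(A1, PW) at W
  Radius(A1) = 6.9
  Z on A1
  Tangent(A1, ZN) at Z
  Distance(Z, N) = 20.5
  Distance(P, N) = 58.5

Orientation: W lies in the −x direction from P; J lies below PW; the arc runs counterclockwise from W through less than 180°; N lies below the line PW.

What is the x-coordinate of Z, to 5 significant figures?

-45.625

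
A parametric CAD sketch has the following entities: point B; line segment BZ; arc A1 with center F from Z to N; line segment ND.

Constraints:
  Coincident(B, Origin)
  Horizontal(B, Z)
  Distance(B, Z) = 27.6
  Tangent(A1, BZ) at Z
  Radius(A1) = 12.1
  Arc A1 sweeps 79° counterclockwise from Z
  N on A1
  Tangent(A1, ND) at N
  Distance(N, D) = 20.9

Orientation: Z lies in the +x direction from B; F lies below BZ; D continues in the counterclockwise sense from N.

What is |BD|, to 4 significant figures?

32.50

On A1, Z sits at bearing 90° from F; a 79° counterclockwise sweep puts N at bearing 169°, so N = F + 12.1·(cos 169°, sin 169°) = (15.72, -9.791). Tangency of A1 to ND means the radius FN is perpendicular to ND, so ND runs along (−sin 169°, cos 169°); with |ND| = 20.9, D = (11.73, -30.31). Then |BD| = |D − B| = 32.50.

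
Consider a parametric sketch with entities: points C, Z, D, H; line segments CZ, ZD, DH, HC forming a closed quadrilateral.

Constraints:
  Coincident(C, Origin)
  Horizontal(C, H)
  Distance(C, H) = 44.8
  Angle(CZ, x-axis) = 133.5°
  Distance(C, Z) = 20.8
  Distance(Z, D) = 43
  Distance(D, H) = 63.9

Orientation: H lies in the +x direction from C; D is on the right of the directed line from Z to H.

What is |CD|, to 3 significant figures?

30.6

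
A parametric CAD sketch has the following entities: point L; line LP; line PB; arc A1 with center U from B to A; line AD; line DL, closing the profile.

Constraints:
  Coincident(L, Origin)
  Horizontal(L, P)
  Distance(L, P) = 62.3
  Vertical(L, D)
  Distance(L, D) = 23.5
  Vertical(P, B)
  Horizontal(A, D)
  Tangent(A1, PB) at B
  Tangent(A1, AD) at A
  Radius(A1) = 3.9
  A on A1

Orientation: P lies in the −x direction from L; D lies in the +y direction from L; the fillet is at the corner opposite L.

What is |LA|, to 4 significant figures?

62.95

The virtual corner opposite L is at (-62.30, 23.50). A1 meets PB tangentially, so UB is at right angles to PB and A1 meets AD tangentially, so UA is at right angles to AD, with radius 3.9, so the center U sits 3.9 in from both sides at U = (-58.40, 19.60). That places the tangent points at B = (-62.30, 19.60) on PB and A = (-58.40, 23.50) on AD. Then |LA| = |A − L| = 62.95.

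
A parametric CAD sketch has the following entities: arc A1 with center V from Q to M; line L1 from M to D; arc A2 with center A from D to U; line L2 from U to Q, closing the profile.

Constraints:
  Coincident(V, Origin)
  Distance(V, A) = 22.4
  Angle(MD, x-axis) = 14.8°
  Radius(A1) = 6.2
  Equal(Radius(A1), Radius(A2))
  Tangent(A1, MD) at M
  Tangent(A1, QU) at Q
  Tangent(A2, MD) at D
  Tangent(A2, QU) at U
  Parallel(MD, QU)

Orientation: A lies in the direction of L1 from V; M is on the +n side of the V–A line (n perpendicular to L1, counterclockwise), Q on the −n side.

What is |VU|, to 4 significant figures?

23.24

Tangency of A1 to both parallel lines with radius 6.2 puts M and Q at V ± 6.2·n: M = (-1.584, 5.994), Q = (1.584, -5.994). Equal radii place D and U the same way about A: D = A + 6.2·n = (20.07, 11.72), U = A − 6.2·n = (23.24, -0.2723). Then |VU| = |U − V| = 23.24.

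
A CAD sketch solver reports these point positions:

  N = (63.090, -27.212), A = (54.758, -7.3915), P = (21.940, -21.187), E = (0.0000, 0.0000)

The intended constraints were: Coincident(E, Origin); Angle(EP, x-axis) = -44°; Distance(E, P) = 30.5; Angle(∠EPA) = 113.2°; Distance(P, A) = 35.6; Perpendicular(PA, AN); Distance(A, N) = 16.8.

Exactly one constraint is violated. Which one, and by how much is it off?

Distance(A, N) = 16.8 — off by 4.70.

E = (0.00, 0.00) ✓; EP at -44.00° ✓; |EP| = 30.50 ✓; ∠EPA = 113.2° ✓; |PA| = 35.60 ✓; ∠(PA, AN) = 90.00° ✓; |AN| = 21.50 ✗.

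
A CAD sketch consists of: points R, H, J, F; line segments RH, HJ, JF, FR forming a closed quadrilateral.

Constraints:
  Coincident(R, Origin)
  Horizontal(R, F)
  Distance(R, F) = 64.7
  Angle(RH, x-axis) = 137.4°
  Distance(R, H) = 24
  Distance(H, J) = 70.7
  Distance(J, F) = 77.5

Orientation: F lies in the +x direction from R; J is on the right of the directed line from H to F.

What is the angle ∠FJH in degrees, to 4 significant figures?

68.83°

R is at the origin; RF is horizontal with |RF| = 64.7 and F in +x, so F = (64.7, 0). RH runs at 137.4° with |RH| = 24.0, so H = (-17.67, 16.25). J is determined by |HJ| = 70.7 and |JF| = 77.5 together: it lies at the intersection of circle(H, 70.7) and circle(F, 77.5). With |HF| = 83.95, the foot of the radical line on HF is 35.97 from H and the perpendicular offset is √(70.7² − 35.97²) = 60.86. Taking the right-of-HF solution: J = (5.851, -50.43).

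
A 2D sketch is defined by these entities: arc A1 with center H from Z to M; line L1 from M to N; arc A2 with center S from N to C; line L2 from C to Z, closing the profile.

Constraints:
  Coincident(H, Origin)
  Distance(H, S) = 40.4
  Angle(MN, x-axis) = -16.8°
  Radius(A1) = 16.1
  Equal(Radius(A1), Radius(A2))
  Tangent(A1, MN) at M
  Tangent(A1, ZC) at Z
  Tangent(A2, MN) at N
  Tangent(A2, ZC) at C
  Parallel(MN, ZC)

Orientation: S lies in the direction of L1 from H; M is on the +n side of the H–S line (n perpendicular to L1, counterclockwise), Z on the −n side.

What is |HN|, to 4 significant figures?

43.49

The slot axis is L1's direction at -16.8°, so u = (cos -16.8°, sin -16.8°) = (0.9573, -0.2890) and n = (−sin -16.8°, cos -16.8°) = (0.2890, 0.9573). H is at the origin and S lies 40.4 along u from H, so S = 40.4·u = (38.68, -11.68). Tangency of A1 to both parallel lines with radius 16.1 puts M and Z at H ± 16.1·n: M = (4.653, 15.41), Z = (-4.653, -15.41). Equal radii place N and C the same way about S: N = S + 16.1·n = (43.33, 3.736), C = S − 16.1·n = (34.02, -27.09). Then |HN| = |N − H| = 43.49.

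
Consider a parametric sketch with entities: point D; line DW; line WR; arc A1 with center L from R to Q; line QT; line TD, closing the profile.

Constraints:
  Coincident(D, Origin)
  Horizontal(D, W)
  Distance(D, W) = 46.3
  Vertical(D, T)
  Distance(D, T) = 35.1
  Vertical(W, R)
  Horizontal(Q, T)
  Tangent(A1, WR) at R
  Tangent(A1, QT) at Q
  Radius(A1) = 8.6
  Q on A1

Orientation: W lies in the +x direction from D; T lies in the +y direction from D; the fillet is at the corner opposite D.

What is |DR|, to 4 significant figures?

53.35

D is at the origin; D and W share the same y with |DW| = 46.3 and W on the +x side, so W = (46.30, 0.000). D and T share the same x with |DT| = 35.1 and T on the +y side, so T = (0.000, 35.10). The virtual corner opposite D is at (46.30, 35.10). A1 meets WR tangentially, so LR is at right angles to WR and the tangent condition forces LQ to be normal to QT, with radius 8.6, so the center L sits 8.6 in from both sides at L = (37.70, 26.50). That places the tangent points at R = (46.30, 26.50) on WR and Q = (37.70, 35.10) on QT. Then |DR| = |R − D| = 53.35.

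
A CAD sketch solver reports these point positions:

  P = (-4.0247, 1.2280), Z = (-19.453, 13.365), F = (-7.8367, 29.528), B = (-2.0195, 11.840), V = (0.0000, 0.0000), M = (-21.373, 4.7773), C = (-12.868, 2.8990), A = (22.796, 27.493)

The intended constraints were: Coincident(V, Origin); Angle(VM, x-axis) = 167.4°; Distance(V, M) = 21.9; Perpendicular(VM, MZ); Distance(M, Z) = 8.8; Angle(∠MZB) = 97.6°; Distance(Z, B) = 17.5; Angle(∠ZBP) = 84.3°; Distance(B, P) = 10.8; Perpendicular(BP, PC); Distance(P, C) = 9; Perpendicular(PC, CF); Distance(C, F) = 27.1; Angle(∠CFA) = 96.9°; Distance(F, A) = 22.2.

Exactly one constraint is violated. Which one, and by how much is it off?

Distance(F, A) = 22.2 — off by 8.50.

V = (0.00, 0.00) ✓; VM at 167.4° ✓; |VM| = 21.90 ✓; ∠(VM, MZ) = 90.00° ✓; |MZ| = 8.800 ✓; ∠MZB = 97.60° ✓; |ZB| = 17.50 ✓; ∠ZBP = 84.30° ✓; |BP| = 10.80 ✓; ∠(BP, PC) = 90.00° ✓; |PC| = 9.000 ✓; ∠(PC, CF) = 90.00° ✓; |CF| = 27.10 ✓; ∠CFA = 96.90° ✓; |FA| = 30.70 ✗.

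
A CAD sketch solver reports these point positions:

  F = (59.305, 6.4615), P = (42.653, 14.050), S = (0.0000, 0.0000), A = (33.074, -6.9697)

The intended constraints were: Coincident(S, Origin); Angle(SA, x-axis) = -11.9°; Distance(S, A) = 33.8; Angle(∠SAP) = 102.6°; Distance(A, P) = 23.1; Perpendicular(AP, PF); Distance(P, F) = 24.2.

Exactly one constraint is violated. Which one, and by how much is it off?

Distance(P, F) = 24.2 — off by 5.90.

S = (0.00, 0.00) ✓; SA at -11.90° ✓; |SA| = 33.80 ✓; ∠SAP = 102.6° ✓; |AP| = 23.10 ✓; ∠(AP, PF) = 90.00° ✓; |PF| = 18.30 ✗.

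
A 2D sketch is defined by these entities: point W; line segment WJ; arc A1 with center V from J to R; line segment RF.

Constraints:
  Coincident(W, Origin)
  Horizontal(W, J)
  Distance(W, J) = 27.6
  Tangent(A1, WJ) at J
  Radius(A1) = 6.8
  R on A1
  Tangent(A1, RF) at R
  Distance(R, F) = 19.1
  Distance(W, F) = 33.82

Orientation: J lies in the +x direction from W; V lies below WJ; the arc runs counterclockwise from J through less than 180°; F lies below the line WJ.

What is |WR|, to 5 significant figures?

21.963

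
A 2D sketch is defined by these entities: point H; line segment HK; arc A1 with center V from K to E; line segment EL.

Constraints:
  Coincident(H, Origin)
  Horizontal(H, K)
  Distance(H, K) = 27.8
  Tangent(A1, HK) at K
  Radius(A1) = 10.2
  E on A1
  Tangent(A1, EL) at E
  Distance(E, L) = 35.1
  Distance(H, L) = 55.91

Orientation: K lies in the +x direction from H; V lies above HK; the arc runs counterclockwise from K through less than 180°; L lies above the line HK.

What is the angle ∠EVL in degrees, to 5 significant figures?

73.796°

H is at the origin; HK is horizontal with |HK| = 27.8 and K on the +x side, so K = (27.800, 0.0000). A1 meets HK tangentially, so VK is at right angles to HK, so V = K + (0, 10.2) = (27.800, 10.200). Since VE ⟂ EL (tangency), |VL| = √(10.2² + 35.1²) = 36.552 regardless of where E sits on A1. So L lies on both circle(H, 55.91) and circle(V, 36.552); the above-HK intersection is L = (30.857, 46.624). E is the foot of the tangent from L: E = (37.799, 12.217).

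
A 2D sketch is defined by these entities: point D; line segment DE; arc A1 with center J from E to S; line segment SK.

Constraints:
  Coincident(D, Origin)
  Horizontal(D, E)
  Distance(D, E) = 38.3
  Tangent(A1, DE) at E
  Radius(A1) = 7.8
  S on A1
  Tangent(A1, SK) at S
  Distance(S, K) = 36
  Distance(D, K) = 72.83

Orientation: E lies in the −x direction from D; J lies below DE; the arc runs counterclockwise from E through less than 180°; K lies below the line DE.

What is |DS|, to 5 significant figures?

44.946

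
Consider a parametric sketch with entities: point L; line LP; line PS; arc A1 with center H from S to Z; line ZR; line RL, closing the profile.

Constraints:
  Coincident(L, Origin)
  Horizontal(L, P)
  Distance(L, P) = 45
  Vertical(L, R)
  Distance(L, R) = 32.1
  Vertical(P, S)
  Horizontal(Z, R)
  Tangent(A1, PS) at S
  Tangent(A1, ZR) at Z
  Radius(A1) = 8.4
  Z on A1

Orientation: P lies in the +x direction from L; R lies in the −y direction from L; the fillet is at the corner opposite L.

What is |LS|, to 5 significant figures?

50.860

L is at the origin; L and P share the same y with |LP| = 45.0 and P on the +x side, so P = (45.000, 0.0000). L and R share the same x with |LR| = 32.1 and R on the −y side, so R = (0.0000, -32.100). The virtual corner opposite L is at (45.000, -32.100). The tangent condition forces HS to be normal to PS and the tangent condition forces HZ to be normal to ZR, with radius 8.4, so the center H sits 8.4 in from both sides at H = (36.600, -23.700). That places the tangent points at S = (45.000, -23.700) on PS and Z = (36.600, -32.100) on ZR. Then |LS| = |S − L| = 50.860.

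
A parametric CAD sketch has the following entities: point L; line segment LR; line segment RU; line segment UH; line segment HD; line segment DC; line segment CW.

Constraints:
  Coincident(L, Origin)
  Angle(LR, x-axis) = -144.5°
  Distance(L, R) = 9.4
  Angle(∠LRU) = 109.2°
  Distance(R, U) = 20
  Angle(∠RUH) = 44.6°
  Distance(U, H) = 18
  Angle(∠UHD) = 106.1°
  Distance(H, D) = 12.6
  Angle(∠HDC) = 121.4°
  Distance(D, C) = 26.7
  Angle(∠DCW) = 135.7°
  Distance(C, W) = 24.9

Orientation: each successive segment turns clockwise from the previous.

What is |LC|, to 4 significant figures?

29.14

∠UHD = 106.1° gives HD at -64.60° from the x-axis; with |HD| = 12.6, D = (-0.8075, -2.375). ∠HDC = 121.4° gives DC at -123.2° from the x-axis; with |DC| = 26.7, C = (-15.43, -24.72). Then |LC| = |C − L| = 29.14.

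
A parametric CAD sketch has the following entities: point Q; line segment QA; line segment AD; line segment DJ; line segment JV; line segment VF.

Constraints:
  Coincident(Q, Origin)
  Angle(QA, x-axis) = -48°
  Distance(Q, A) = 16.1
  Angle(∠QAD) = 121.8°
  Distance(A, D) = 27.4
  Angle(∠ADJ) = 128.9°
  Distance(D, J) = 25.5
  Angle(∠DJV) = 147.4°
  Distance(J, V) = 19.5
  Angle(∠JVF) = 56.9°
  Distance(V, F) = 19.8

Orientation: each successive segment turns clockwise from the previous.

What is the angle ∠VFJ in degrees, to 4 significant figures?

60.74°

Q is at the origin; QA runs at -48.0° with length 16.1, so A = (10.77, -11.96). ∠QAD = 121.8° gives AD at -106.2° from the x-axis; with |AD| = 27.4, D = (3.129, -38.28). ∠ADJ = 128.9° gives DJ at -157.3° from the x-axis; with |DJ| = 25.5, J = (-20.40, -48.12). ∠DJV = 147.4° gives JV at 170.1° from the x-axis; with |JV| = 19.5, V = (-39.61, -44.76). ∠JVF = 56.9° gives VF at 47.00° from the x-axis; with |VF| = 19.8, F = (-26.10, -30.28). Then cos ∠VFJ = FV·FJ / (|FV||FJ|), giving 60.74°.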